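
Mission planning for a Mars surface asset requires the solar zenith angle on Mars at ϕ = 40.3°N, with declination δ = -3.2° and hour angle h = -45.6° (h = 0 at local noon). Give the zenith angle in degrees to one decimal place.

cos θ_z = sin ϕ sin δ + cos ϕ cos δ cos h = -0.036105 + 0.532779 = 0.496674.
θ_z = arccos(0.496674) = 60.2°.

θ_z = 60.2°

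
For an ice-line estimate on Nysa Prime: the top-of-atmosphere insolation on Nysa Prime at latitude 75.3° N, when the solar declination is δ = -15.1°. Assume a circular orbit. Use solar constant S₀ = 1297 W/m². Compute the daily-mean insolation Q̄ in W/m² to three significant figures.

cos H₀ = −tan(+75.3°) tan(-15.100°) = 1.0285 ≥ 1 ⇒ polar night, H₀ = 0 and Q̄ = 0.

Q̄ ≈ 0.00 W/m²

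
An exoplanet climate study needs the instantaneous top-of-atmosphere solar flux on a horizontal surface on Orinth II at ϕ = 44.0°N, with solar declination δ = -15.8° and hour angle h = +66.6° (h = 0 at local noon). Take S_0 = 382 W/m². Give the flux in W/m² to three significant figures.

cos θ_z = sin ϕ sin δ + cos ϕ cos δ cos h = -0.189142 + 0.274891 = 0.085749.
Flux = S_0 · cos θ_z = 382 × 0.085749 = 32.76 W/m².

32.8 W/m²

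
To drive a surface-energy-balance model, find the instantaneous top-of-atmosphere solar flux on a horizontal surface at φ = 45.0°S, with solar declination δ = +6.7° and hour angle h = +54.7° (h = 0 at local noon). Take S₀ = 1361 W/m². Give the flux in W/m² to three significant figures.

440 W/m²

cos θ_z = sin φ sin δ + cos φ cos δ cos h = -0.082499 + 0.405817 = 0.323318.
Flux = S₀ · cos θ_z = 1361 × 0.323318 = 440.0 W/m².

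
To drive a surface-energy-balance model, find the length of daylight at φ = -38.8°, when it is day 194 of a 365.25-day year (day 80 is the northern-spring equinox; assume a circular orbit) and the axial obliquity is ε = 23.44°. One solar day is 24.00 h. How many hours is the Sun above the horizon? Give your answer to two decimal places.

Solar longitude: λ_s = 360° × (194 − 80)/365.25 = 112.361°.
sin δ = sin 23.44° × sin 112.361° = 0.36788, so δ = +21.585°.
cos H₀ = −tan φ · tan δ = −tan(-38.8°) × tan(+21.585°) = 0.3181, so H₀ = 1.2471 rad = 71.45°.
Daylight = 2H₀/(2π) × 24.00 h = (1.2471/π) × 24.00 = 9.53 h.

9.53 h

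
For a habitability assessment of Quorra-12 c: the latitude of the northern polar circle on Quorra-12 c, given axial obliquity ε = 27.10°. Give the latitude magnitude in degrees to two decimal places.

62.90°

The polar circle is the lowest latitude that experiences at least one full rotation of continuous daylight at the northern-summer solstice; it lies at |φ| = 90° − ε = 90° − 27.10° = 62.90°.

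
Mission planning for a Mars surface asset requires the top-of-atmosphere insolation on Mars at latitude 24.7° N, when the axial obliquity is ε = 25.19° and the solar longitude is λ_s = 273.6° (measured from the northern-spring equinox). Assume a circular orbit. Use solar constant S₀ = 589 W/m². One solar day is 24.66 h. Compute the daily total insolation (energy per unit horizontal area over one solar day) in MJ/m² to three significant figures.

9.37 MJ/m²

Solar declination: sin δ = sin ε · sin λ_s = sin 25.19° × sin 273.6° = -0.42478, so δ = -25.137°.
cos H₀ = −tan(+24.7°) tan(-25.137°) = 0.2158, H₀ = 1.3533 rad.
Bracket: H₀ sin φ sin δ + cos φ cos δ sin H₀ = 1.3533×0.41787×-0.42478 + 0.90851×0.90530×0.97643 = -0.240215 + 0.803088 = 0.562873.
Q̄ = (S₀/π) × [bracket] = (589/π) × 0.562873 = 105.53 W/m².
Daily total = Q̄ × 24.66 h × 3600 s/h = 105.53 × 24.66 × 3600 / 10⁶ = 9.369 MJ/m².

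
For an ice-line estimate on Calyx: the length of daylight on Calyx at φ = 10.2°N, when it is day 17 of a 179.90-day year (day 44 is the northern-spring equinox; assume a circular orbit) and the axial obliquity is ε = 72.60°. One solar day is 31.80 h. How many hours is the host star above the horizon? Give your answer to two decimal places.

13.67 h

Solar longitude: λ_s = 360° × (17 − 44)/179.90 = -54.030°, i.e. -54.030° + 360° = 305.970°.
sin δ = sin 72.60° × sin 305.970° = -0.77229, so δ = -50.560°.
cos H₀ = −tan φ · tan δ = −tan(+10.2°) × tan(-50.560°) = 0.2187, so H₀ = 1.3503 rad = 77.37°.
Daylight = 2H₀/(2π) × 31.80 h = (1.3503/π) × 31.80 = 13.67 h.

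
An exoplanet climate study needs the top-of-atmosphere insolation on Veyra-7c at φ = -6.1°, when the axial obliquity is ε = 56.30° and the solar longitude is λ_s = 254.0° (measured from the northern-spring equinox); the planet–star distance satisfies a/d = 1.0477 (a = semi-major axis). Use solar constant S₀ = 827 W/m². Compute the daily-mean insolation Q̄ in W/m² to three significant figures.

Solar declination: sin δ = sin ε · sin λ_s = sin 56.30° × sin 254.0° = -0.79973, so δ = -53.104°.
cos H₀ = −tan(-6.1°) tan(-53.104°) = -0.1424, H₀ = 1.7136 rad.
Bracket: H₀ sin φ sin δ + cos φ cos δ sin H₀ = 1.7136×-0.10626×-0.79973 + 0.99434×0.60037×0.98982 = 0.145621 + 0.590895 = 0.736516.
Inverse-square distance factor (a/d)² = 1.0477² = 1.097675.
Q̄ = (S₀/π) × 1.097675 × [bracket] = (827/π) × 1.097675 × 0.736516 = 212.8 W/m².

Q̄ ≈ 213 W/m²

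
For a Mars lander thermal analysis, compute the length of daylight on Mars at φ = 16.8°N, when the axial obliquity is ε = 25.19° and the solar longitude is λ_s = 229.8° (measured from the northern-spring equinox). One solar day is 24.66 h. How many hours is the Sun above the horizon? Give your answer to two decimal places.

Solar declination: sin δ = sin ε · sin λ_s = sin 25.19° × sin 229.8° = -0.32509, so δ = -18.971°.
cos H₀ = −tan φ · tan δ = −tan(+16.8°) × tan(-18.971°) = 0.1038, so H₀ = 1.4668 rad = 84.04°.
Daylight = 2H₀/(2π) × 24.66 h = (1.4668/π) × 24.66 = 11.51 h.

11.51 h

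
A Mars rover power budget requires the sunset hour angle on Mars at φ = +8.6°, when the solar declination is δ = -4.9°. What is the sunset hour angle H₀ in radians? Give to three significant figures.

H₀ = 1.56 rad

cos H₀ = −tan φ · tan δ = −tan(+8.6°) × tan(-4.900°) = 0.0130, so H₀ = 1.5578 rad = 89.26°.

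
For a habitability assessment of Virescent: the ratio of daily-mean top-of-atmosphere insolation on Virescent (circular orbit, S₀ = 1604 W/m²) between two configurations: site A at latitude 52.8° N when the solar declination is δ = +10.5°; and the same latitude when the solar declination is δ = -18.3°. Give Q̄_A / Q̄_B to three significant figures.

Q̄_A / Q̄_B ≈ 3.55

— Configuration A (φ=+52.8°):
cos H₀ = −tan(+52.8°) tan(+10.500°) = -0.2442, H₀ = 1.8175 rad.
Bracket: H₀ sin φ sin δ + cos φ cos δ sin H₀ = 1.8175×0.79653×0.18224 + 0.60460×0.98325×0.96973 = 0.263828 + 0.576478 = 0.840306.
Q̄ = (S₀/π) × [bracket] = (1604/π) × 0.840306 = 429.03 W/m².
— Configuration B (φ=+52.8°):
cos H₀ = −tan(+52.8°) tan(-18.300°) = 0.4357, H₀ = 1.1200 rad.
Bracket: H₀ sin φ sin δ + cos φ cos δ sin H₀ = 1.1200×0.79653×-0.31399 + 0.60460×0.94943×0.90009 = -0.280115 + 0.516675 = 0.236560.
Q̄ = (S₀/π) × [bracket] = (1604/π) × 0.236560 = 120.78 W/m².
Ratio Q̄_A / Q̄_B = 429.03 / 120.78 = 3.552.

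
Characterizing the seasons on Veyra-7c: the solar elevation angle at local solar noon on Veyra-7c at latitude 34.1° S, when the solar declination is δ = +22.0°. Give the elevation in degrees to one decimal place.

33.9°

At local noon the hour angle is zero, so the zenith angle equals |ϕ − δ| = |-34.1° − (+22.000°)| = 56.100°.
Elevation = 90° − 56.100° = 33.9°.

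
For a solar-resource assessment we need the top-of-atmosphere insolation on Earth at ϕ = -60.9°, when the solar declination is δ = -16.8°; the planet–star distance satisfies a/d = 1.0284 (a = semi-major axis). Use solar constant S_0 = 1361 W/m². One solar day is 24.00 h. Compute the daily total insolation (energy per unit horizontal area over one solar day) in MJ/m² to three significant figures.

36.9 MJ/m²

cos h₀ = −tan(-60.9°) tan(-16.800°) = -0.5424, h₀ = 2.1441 rad.
Bracket: h₀ sin ϕ sin δ + cos ϕ cos δ sin h₀ = 2.1441×-0.87377×-0.28903 + 0.48634×0.95732×0.84010 = 0.541483 + 0.391136 = 0.932619.
Inverse-square distance factor (a/d)² = 1.0284² = 1.057607.
Q̄ = (S_0/π) × 1.057607 × [bracket] = (1361/π) × 1.057607 × 0.932619 = 427.30 W/m².
Daily total = Q̄ × 24.00 h × 3600 s/h = 427.30 × 24.00 × 3600 / 10⁶ = 36.92 MJ/m².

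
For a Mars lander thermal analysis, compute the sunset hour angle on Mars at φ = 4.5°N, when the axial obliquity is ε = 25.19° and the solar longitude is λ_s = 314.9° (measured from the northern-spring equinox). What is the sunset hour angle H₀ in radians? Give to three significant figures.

H₀ = 1.55 rad

Solar declination: sin δ = sin ε · sin λ_s = sin 25.19° × sin 314.9° = -0.30148, so δ = -17.547°.
cos H₀ = −tan φ · tan δ = −tan(+4.5°) × tan(-17.547°) = 0.0249, so H₀ = 1.5459 rad = 88.57°.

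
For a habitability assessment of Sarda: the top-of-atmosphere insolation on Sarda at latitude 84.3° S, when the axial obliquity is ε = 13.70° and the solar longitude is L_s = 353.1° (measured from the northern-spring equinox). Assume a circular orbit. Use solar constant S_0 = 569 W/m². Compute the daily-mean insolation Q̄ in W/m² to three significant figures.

Solar declination: sin δ = sin ε · sin L_s = sin 13.70° × sin 353.1° = -0.02845, so δ = -1.630°.
cos h₀ = −tan(-84.3°) tan(-1.630°) = -0.2852, h₀ = 1.8600 rad.
Bracket: h₀ sin ϕ sin δ + cos ϕ cos δ sin h₀ = 1.8600×-0.99506×-0.02845 + 0.09932×0.99960×0.95847 = 0.052656 + 0.095157 = 0.147813.
Q̄ = (S_0/π) × [bracket] = (569/π) × 0.147813 = 26.77 W/m².

Q̄ ≈ 26.8 W/m²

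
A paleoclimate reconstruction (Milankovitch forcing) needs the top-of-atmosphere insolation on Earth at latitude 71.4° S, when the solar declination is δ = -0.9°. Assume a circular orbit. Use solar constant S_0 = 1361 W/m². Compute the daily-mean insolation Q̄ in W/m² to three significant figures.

Q̄ ≈ 148 W/m²

cos h₀ = −tan(-71.4°) tan(-0.900°) = -0.0467, h₀ = 1.6175 rad.
Bracket: h₀ sin ϕ sin δ + cos ϕ cos δ sin h₀ = 1.6175×-0.94777×-0.01571 + 0.31896×0.99988×0.99891 = 0.024084 + 0.318574 = 0.342658.
Q̄ = (S_0/π) × [bracket] = (1361/π) × 0.342658 = 148.4 W/m².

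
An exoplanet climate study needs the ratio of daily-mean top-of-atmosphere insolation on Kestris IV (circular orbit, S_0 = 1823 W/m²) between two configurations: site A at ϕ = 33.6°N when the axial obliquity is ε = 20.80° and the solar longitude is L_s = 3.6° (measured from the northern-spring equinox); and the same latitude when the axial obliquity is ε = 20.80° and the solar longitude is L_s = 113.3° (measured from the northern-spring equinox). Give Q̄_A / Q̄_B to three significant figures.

Q̄_A / Q̄_B ≈ 0.781

— Configuration A (ϕ=+33.6°):
Solar declination: sin δ = sin ε · sin L_s = sin 20.80° × sin 3.6° = 0.02230, so δ = +1.278°.
cos h₀ = −tan(+33.6°) tan(+1.278°) = -0.0148, h₀ = 1.5856 rad.
Bracket: h₀ sin ϕ sin δ + cos ϕ cos δ sin h₀ = 1.5856×0.55339×0.02230 + 0.83292×0.99975×0.99989 = 0.019567 + 0.832620 = 0.852187.
Q̄ = (S_0/π) × [bracket] = (1823/π) × 0.852187 = 494.51 W/m².
— Configuration B (ϕ=+33.6°):
Solar declination: sin δ = sin ε · sin L_s = sin 20.80° × sin 113.3° = 0.32615, so δ = +19.035°.
cos h₀ = −tan(+33.6°) tan(+19.035°) = -0.2292, h₀ = 1.8021 rad.
Bracket: h₀ sin ϕ sin δ + cos ϕ cos δ sin h₀ = 1.8021×0.55339×0.32615 + 0.83292×0.94532×0.97337 = 0.325258 + 0.766408 = 1.091666.
Q̄ = (S_0/π) × [bracket] = (1823/π) × 1.091666 = 633.47 W/m².
Ratio Q̄_A / Q̄_B = 494.51 / 633.47 = 0.7806.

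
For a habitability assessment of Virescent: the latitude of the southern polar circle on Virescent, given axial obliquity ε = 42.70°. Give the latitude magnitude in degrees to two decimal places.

47.30°

The polar circle is the lowest latitude that experiences at least one full rotation of continuous darkness at the northern-summer solstice; it lies at |ϕ| = 90° − ε = 90° − 42.70° = 47.30°.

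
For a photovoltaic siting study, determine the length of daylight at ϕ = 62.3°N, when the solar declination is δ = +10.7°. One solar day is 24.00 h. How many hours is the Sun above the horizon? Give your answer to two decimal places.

cos h₀ = −tan ϕ · tan δ = −tan(+62.3°) × tan(+10.700°) = -0.3599, so h₀ = 1.9390 rad = 111.09°.
Daylight = 2h₀/(2π) × 24.00 h = (1.9390/π) × 24.00 = 14.81 h.

14.81 h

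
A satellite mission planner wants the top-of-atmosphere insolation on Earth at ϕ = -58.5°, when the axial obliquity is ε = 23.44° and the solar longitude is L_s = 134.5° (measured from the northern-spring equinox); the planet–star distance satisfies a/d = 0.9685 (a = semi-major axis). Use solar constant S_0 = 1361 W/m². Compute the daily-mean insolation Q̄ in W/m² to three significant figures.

Q̄ ≈ 73.4 W/m²

Solar declination: sin δ = sin ε · sin L_s = sin 23.44° × sin 134.5° = 0.28372, so δ = +16.483°.
cos h₀ = −tan(-58.5°) tan(+16.483°) = 0.4828, h₀ = 1.0669 rad.
Bracket: h₀ sin ϕ sin δ + cos ϕ cos δ sin h₀ = 1.0669×-0.85264×0.28372 + 0.52250×0.95891×0.87571 = -0.258095 + 0.438757 = 0.180662.
Inverse-square distance factor (a/d)² = 0.9685² = 0.937992.
Q̄ = (S_0/π) × 0.937992 × [bracket] = (1361/π) × 0.937992 × 0.180662 = 73.41 W/m².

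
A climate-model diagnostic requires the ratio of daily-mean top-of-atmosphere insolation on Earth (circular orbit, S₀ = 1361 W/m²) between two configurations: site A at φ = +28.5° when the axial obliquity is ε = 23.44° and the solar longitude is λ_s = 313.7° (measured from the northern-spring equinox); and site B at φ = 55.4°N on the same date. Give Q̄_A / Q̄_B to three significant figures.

Q̄_A / Q̄_B ≈ 2.84

— Configuration A (φ=+28.5°):
Solar declination: sin δ = sin ε · sin λ_s = sin 23.44° × sin 313.7° = -0.28759, so δ = -16.714°.
cos H₀ = −tan(+28.5°) tan(-16.714°) = 0.1630, H₀ = 1.4070 rad.
Bracket: H₀ sin φ sin δ + cos φ cos δ sin H₀ = 1.4070×0.47716×-0.28759 + 0.87882×0.95775×0.98662 = -0.193078 + 0.830428 = 0.637350.
Q̄ = (S₀/π) × [bracket] = (1361/π) × 0.637350 = 276.11 W/m².
— Configuration B (φ=+55.4°):
cos H₀ = −tan(+55.4°) tan(-16.714°) = 0.4353, H₀ = 1.1205 rad.
Bracket: H₀ sin φ sin δ + cos φ cos δ sin H₀ = 1.1205×0.82314×-0.28759 + 0.56784×0.95775×0.90030 = -0.265252 + 0.489627 = 0.224375.
Q̄ = (S₀/π) × [bracket] = (1361/π) × 0.224375 = 97.204 W/m².
Ratio Q̄_A / Q̄_B = 276.11 / 97.204 = 2.841.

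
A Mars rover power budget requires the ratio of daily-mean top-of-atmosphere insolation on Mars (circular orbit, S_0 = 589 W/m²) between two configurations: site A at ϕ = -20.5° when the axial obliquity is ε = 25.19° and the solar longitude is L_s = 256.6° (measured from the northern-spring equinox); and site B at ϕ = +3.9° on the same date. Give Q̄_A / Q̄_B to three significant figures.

Q̄_A / Q̄_B ≈ 1.26

— Configuration A (ϕ=-20.5°):
Solar declination: sin δ = sin ε · sin L_s = sin 25.19° × sin 256.6° = -0.41403, so δ = -24.459°.
cos h₀ = −tan(-20.5°) tan(-24.459°) = -0.1701, h₀ = 1.7417 rad.
Bracket: h₀ sin ϕ sin δ + cos ϕ cos δ sin h₀ = 1.7417×-0.35021×-0.41403 + 0.93667×0.91026×0.98543 = 0.252542 + 0.840191 = 1.092733.
Q̄ = (S_0/π) × [bracket] = (589/π) × 1.092733 = 204.87 W/m².
— Configuration B (ϕ=+3.9°):
cos h₀ = −tan(+3.9°) tan(-24.459°) = 0.0310, h₀ = 1.5398 rad.
Bracket: h₀ sin ϕ sin δ + cos ϕ cos δ sin h₀ = 1.5398×0.06802×-0.41403 + 0.99768×0.91026×0.99952 = -0.043364 + 0.907712 = 0.864348.
Q̄ = (S_0/π) × [bracket] = (589/π) × 0.864348 = 162.05 W/m².
Ratio Q̄_A / Q̄_B = 204.87 / 162.05 = 1.264.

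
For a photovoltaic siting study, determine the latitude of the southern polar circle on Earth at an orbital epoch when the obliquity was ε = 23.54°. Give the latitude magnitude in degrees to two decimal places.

66.46°

The polar circle is the lowest latitude that experiences at least one full rotation of continuous darkness at the northern-summer solstice; it lies at |φ| = 90° − ε = 90° − 23.54° = 66.46°.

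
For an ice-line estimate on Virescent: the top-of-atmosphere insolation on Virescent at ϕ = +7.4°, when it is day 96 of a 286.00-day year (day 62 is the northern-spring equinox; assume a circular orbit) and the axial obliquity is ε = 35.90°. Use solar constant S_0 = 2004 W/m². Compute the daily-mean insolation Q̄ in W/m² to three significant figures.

Solar longitude: L_s = 360° × (96 − 62)/286.00 = 42.797°.
sin δ = sin 35.90° × sin 42.797° = 0.39838, so δ = +23.477°.
cos h₀ = −tan(+7.4°) tan(+23.477°) = -0.0564, h₀ = 1.6272 rad.
Bracket: h₀ sin ϕ sin δ + cos ϕ cos δ sin h₀ = 1.6272×0.12880×0.39838 + 0.99167×0.91722×0.99841 = 0.083494 + 0.908133 = 0.991627.
Q̄ = (S_0/π) × [bracket] = (2004/π) × 0.991627 = 632.6 W/m².

Q̄ ≈ 633 W/m²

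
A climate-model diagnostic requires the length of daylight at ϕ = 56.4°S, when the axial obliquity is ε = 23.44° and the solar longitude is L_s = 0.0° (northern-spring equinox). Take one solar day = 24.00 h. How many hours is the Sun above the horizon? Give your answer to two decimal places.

12.00 h

Solar declination: sin δ = sin ε · sin L_s = sin 23.44° × sin 0.0° = 0.00000, so δ = +0.000°.
cos h₀ = −tan ϕ · tan δ = −tan(-56.4°) × tan(+0.000°) = 0.0000, so h₀ = 1.5708 rad = 90.00°.
Daylight = 2h₀/(2π) × 24.00 h = (1.5708/π) × 24.00 = 12.00 h.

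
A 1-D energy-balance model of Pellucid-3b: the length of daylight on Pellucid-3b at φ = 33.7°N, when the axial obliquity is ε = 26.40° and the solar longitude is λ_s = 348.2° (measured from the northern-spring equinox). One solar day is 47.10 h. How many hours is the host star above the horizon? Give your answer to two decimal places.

Solar declination: sin δ = sin ε · sin λ_s = sin 26.40° × sin 348.2° = -0.09093, so δ = -5.217°.
cos H₀ = −tan φ · tan δ = −tan(+33.7°) × tan(-5.217°) = 0.0609, so H₀ = 1.5099 rad = 86.51°.
Daylight = 2H₀/(2π) × 47.10 h = (1.5099/π) × 47.10 = 22.64 h.

22.64 h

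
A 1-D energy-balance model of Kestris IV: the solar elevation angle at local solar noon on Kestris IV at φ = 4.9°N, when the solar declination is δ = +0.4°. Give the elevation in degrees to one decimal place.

85.5°

At local noon the hour angle is zero, so the zenith angle equals |φ − δ| = |+4.9° − (+0.400°)| = 4.500°.
Elevation = 90° − 4.500° = 85.5°.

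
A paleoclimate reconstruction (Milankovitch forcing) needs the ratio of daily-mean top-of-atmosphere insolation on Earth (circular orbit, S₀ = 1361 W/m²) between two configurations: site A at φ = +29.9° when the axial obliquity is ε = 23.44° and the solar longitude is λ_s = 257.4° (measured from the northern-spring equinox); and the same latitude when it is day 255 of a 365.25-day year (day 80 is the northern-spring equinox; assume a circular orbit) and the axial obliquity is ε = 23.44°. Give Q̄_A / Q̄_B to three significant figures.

— Configuration A (φ=+29.9°):
Solar declination: sin δ = sin ε · sin λ_s = sin 23.44° × sin 257.4° = -0.38821, so δ = -22.843°.
cos H₀ = −tan(+29.9°) tan(-22.843°) = 0.2422, H₀ = 1.3261 rad.
Bracket: H₀ sin φ sin δ + cos φ cos δ sin H₀ = 1.3261×0.49849×-0.38821 + 0.86690×0.92157×0.97022 = -0.256625 + 0.775118 = 0.518493.
Q̄ = (S₀/π) × [bracket] = (1361/π) × 0.518493 = 224.62 W/m².
— Configuration B (φ=+29.9°):
Solar longitude: λ_s = 360° × (255 − 80)/365.25 = 172.485°.
sin δ = sin 23.44° × sin 172.485° = 0.05203, so δ = +2.982°.
cos H₀ = −tan(+29.9°) tan(+2.982°) = -0.0300, H₀ = 1.6008 rad.
Bracket: H₀ sin φ sin δ + cos φ cos δ sin H₀ = 1.6008×0.49849×0.05203 + 0.86690×0.99865×0.99955 = 0.041519 + 0.865340 = 0.906859.
Q̄ = (S₀/π) × [bracket] = (1361/π) × 0.906859 = 392.87 W/m².
Ratio Q̄_A / Q̄_B = 224.62 / 392.87 = 0.5717.

Q̄_A / Q̄_B ≈ 0.572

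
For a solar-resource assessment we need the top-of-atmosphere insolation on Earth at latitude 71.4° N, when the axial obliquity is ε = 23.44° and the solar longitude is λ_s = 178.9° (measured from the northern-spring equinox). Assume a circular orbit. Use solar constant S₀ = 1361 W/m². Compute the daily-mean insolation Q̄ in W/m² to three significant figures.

Q̄ ≈ 143 W/m²

Solar declination: sin δ = sin ε · sin λ_s = sin 23.44° × sin 178.9° = 0.00764, so δ = +0.438°.
cos H₀ = −tan(+71.4°) tan(+0.438°) = -0.0227, H₀ = 1.5935 rad.
Bracket: H₀ sin φ sin δ + cos φ cos δ sin H₀ = 1.5935×0.94777×0.00764 + 0.31896×0.99997×0.99974 = 0.011538 + 0.318868 = 0.330406.
Q̄ = (S₀/π) × [bracket] = (1361/π) × 0.330406 = 143.1 W/m².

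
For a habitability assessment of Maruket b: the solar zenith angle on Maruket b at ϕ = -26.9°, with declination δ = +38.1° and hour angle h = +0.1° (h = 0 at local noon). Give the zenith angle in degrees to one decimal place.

θ_z = 65.0°

cos θ_z = sin ϕ sin δ + cos ϕ cos δ cos h = -0.279168 + 0.701786 = 0.422618.
θ_z = arccos(0.422618) = 65.0°.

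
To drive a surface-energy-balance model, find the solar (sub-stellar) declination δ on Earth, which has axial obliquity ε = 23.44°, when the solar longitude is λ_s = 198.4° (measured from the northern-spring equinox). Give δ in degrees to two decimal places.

sin δ = sin ε · sin λ_s = sin 23.44° × sin 198.4° = -0.125562.
δ = arcsin(-0.125562) = -7.21°.

δ = -7.21°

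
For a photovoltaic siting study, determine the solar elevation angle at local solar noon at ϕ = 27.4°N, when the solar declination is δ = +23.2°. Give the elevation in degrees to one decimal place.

At local noon the hour angle is zero, so the zenith angle equals |ϕ − δ| = |+27.4° − (+23.200°)| = 4.200°.
Elevation = 90° − 4.200° = 85.8°.

85.8°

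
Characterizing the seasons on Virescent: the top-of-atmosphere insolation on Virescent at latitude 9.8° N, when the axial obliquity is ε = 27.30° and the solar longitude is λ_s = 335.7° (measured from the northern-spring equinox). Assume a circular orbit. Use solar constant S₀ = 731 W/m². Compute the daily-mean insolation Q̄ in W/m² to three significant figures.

Solar declination: sin δ = sin ε · sin λ_s = sin 27.30° × sin 335.7° = -0.18874, so δ = -10.879°.
cos H₀ = −tan(+9.8°) tan(-10.879°) = 0.0332, H₀ = 1.5376 rad.
Bracket: H₀ sin φ sin δ + cos φ cos δ sin H₀ = 1.5376×0.17021×-0.18874 + 0.98541×0.98203×0.99945 = -0.049396 + 0.967170 = 0.917774.
Q̄ = (S₀/π) × [bracket] = (731/π) × 0.917774 = 213.6 W/m².

Q̄ ≈ 214 W/m²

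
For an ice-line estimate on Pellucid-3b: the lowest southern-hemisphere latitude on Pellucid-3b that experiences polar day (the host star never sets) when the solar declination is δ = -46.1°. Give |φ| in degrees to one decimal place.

Polar day requires cos H₀ = −tan φ tan δ ≤ −1, i.e. tan φ tan δ ≥ 1.
The boundary is |tan φ| · |tan δ| = 1, so |φ| = 90° − |δ| = 90° − 46.1° = 43.9° in the southern hemisphere.

|φ| = 43.9°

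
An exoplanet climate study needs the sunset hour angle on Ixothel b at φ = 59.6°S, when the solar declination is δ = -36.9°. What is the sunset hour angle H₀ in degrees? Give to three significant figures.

Sunrise equation: cos H₀ = −tan φ · tan δ = -1.2797 ≤ −1, so the host star never sets (polar day) and H₀ = π.

H₀ = 180°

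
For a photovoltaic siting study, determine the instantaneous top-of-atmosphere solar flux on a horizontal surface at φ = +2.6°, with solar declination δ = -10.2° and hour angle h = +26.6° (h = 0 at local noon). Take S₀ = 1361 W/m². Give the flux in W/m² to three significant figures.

cos θ_z = sin φ sin δ + cos φ cos δ cos h = -0.008033 + 0.879117 = 0.871084.
Flux = S₀ · cos θ_z = 1361 × 0.871084 = 1186 W/m².

1.19e+03 W/m²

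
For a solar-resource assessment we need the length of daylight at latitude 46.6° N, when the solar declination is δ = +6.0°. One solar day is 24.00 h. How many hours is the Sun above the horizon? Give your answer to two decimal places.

12.85 h

cos H₀ = −tan φ · tan δ = −tan(+46.6°) × tan(+6.000°) = -0.1111, so H₀ = 1.6822 rad = 96.38°.
Daylight = 2H₀/(2π) × 24.00 h = (1.6822/π) × 24.00 = 12.85 h.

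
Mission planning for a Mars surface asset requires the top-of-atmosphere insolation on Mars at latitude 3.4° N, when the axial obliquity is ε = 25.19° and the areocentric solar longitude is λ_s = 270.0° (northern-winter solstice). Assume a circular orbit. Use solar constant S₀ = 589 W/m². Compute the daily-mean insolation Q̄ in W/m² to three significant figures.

sin δ = sin 25.19° × sin 270.0° = -0.42562, so δ = -25.190°.
cos H₀ = −tan(+3.4°) tan(-25.190°) = 0.0279, H₀ = 1.5428 rad.
Bracket: H₀ sin φ sin δ + cos φ cos δ sin H₀ = 1.5428×0.05931×-0.42562 + 0.99824×0.90490×0.99961 = -0.038946 + 0.902955 = 0.864009.
Q̄ = (S₀/π) × [bracket] = (589/π) × 0.864009 = 162.0 W/m².

Q̄ ≈ 162 W/m²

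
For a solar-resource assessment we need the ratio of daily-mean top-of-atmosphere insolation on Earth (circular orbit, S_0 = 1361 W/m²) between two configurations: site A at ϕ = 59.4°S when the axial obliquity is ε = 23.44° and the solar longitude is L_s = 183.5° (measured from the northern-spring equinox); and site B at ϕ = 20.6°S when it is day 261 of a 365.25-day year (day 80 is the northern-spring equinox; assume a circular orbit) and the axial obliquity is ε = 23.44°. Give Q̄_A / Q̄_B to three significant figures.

— Configuration A (ϕ=-59.4°):
Solar declination: sin δ = sin ε · sin L_s = sin 23.44° × sin 183.5° = -0.02428, so δ = -1.392°.
cos h₀ = −tan(-59.4°) tan(-1.392°) = -0.0411, h₀ = 1.6119 rad.
Bracket: h₀ sin ϕ sin δ + cos ϕ cos δ sin h₀ = 1.6119×-0.86074×-0.02428 + 0.50904×0.99971×0.99916 = 0.033687 + 0.508465 = 0.542152.
Q̄ = (S_0/π) × [bracket] = (1361/π) × 0.542152 = 234.87 W/m².
— Configuration B (ϕ=-20.6°):
Solar longitude: L_s = 360° × (261 − 80)/365.25 = 178.398°.
sin δ = sin 23.44° × sin 178.398° = 0.01112, so δ = +0.637°.
cos h₀ = −tan(-20.6°) tan(+0.637°) = 0.0042, h₀ = 1.5666 rad.
Bracket: h₀ sin ϕ sin δ + cos ϕ cos δ sin h₀ = 1.5666×-0.35184×0.01112 + 0.93606×0.99994×0.99999 = -0.006129 + 0.935994 = 0.929865.
Q̄ = (S_0/π) × [bracket] = (1361/π) × 0.929865 = 402.84 W/m².
Ratio Q̄_A / Q̄_B = 234.87 / 402.84 = 0.5830.

Q̄_A / Q̄_B ≈ 0.583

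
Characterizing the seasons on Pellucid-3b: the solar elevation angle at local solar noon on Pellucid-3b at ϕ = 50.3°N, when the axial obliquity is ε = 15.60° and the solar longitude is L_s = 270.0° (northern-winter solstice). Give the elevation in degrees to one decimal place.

24.1°

Solar declination: sin δ = sin ε · sin L_s = sin 15.60° × sin 270.0° = -0.26892, so δ = -15.600°.
At local noon the hour angle is zero, so the zenith angle equals |ϕ − δ| = |+50.3° − (-15.600°)| = 65.900°.
Elevation = 90° − 65.900° = 24.1°.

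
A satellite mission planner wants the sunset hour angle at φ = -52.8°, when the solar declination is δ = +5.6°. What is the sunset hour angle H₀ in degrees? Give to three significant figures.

cos H₀ = −tan φ · tan δ = −tan(-52.8°) × tan(+5.600°) = 0.1292, so H₀ = 1.4413 rad = 82.58°.

H₀ = 82.6°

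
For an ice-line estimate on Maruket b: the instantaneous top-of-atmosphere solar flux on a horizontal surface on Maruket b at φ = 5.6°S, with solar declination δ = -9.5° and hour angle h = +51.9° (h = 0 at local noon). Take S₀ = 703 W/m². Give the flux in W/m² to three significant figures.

437 W/m²

cos θ_z = sin φ sin δ + cos φ cos δ cos h = 0.016106 + 0.605669 = 0.621775.
Flux = S₀ · cos θ_z = 703 × 0.621775 = 437.1 W/m².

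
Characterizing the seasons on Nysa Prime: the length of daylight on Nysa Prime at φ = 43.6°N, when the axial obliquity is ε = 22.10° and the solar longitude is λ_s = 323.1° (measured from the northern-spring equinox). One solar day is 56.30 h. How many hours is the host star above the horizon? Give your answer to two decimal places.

24.16 h

Solar declination: sin δ = sin ε · sin λ_s = sin 22.10° × sin 323.1° = -0.22589, so δ = -13.055°.
cos H₀ = −tan φ · tan δ = −tan(+43.6°) × tan(-13.055°) = 0.2208, so H₀ = 1.3481 rad = 77.24°.
Daylight = 2H₀/(2π) × 56.30 h = (1.3481/π) × 56.30 = 24.16 h.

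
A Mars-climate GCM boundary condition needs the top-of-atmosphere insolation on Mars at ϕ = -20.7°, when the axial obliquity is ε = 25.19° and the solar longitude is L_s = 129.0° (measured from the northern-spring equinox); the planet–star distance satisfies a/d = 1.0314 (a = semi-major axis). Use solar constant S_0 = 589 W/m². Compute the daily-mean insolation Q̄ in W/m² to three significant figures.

Solar declination: sin δ = sin ε · sin L_s = sin 25.19° × sin 129.0° = 0.33077, so δ = +19.316°.
cos h₀ = −tan(-20.7°) tan(+19.316°) = 0.1324, h₀ = 1.4380 rad.
Bracket: h₀ sin ϕ sin δ + cos ϕ cos δ sin h₀ = 1.4380×-0.35347×0.33077 + 0.93544×0.94371×0.99119 = -0.168127 + 0.875007 = 0.706880.
Inverse-square distance factor (a/d)² = 1.0314² = 1.063786.
Q̄ = (S_0/π) × 1.063786 × [bracket] = (589/π) × 1.063786 × 0.706880 = 141.0 W/m².

Q̄ ≈ 141 W/m²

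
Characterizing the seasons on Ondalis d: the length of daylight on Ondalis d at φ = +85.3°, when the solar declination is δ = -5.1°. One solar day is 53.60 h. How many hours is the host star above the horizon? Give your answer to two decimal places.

cos H₀ = −tan φ · tan δ = 1.0855 ≥ 1, so the host star never rises (polar night) and H₀ = 0.
Daylight = 2H₀/(2π) × 53.60 h = (0.0000/π) × 53.60 = 0.00 h.

0.00 h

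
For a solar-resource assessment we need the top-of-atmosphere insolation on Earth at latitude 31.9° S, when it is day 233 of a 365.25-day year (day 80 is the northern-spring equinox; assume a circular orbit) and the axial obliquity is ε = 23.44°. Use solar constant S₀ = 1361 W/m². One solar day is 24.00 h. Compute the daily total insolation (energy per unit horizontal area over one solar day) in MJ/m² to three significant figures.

Solar longitude: λ_s = 360° × (233 − 80)/365.25 = 150.801°.
sin δ = sin 23.44° × sin 150.801° = 0.19406, so δ = +11.190°.
cos H₀ = −tan(-31.9°) tan(+11.190°) = 0.1231, H₀ = 1.4474 rad.
Bracket: H₀ sin φ sin δ + cos φ cos δ sin H₀ = 1.4474×-0.52844×0.19406 + 0.84897×0.98099×0.99239 = -0.148430 + 0.826493 = 0.678063.
Q̄ = (S₀/π) × [bracket] = (1361/π) × 0.678063 = 293.75 W/m².
Daily total = Q̄ × 24.00 h × 3600 s/h = 293.75 × 24.00 × 3600 / 10⁶ = 25.38 MJ/m².

25.4 MJ/m²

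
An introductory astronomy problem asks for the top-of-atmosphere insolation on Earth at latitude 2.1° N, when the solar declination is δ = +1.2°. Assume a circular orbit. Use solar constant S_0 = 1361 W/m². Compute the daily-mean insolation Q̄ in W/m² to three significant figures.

Q̄ ≈ 433 W/m²

cos h₀ = −tan(+2.1°) tan(+1.200°) = -0.0008, h₀ = 1.5716 rad.
Bracket: h₀ sin ϕ sin δ + cos ϕ cos δ sin h₀ = 1.5716×0.03664×0.02094 + 0.99933×0.99978×1.00000 = 0.001206 + 0.999110 = 1.000316.
Q̄ = (S_0/π) × [bracket] = (1361/π) × 1.000316 = 433.4 W/m².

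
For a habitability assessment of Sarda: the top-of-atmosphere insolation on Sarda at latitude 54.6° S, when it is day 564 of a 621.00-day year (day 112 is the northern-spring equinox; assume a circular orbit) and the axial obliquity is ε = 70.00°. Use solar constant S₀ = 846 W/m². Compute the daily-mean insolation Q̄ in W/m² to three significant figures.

Solar longitude: λ_s = 360° × (564 − 112)/621.00 = 262.029°.
sin δ = sin 70.00° × sin 262.029° = -0.93061, so δ = -68.531°.
cos H₀ = −tan(-54.6°) tan(-68.531°) = -3.5778 ≤ −1 ⇒ polar day, H₀ = π.
Bracket: H₀ sin φ sin δ + cos φ cos δ sin H₀ = 3.1416×-0.81513×-0.93061 + 0.57928×0.36600×0.00000 = 2.383118 + 0.000000 = 2.383118.
Q̄ = (S₀/π) × [bracket] = (846/π) × 2.383118 = 641.8 W/m².

Q̄ ≈ 642 W/m²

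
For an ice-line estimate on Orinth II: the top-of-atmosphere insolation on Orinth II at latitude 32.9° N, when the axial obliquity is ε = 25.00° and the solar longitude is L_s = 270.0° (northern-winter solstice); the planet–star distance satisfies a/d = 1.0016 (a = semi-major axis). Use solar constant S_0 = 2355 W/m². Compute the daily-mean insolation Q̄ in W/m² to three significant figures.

Solar declination: sin δ = sin ε · sin L_s = sin 25.00° × sin 270.0° = -0.42262, so δ = -25.000°.
cos h₀ = −tan(+32.9°) tan(-25.000°) = 0.3017, h₀ = 1.2644 rad.
Bracket: h₀ sin ϕ sin δ + cos ϕ cos δ sin h₀ = 1.2644×0.54317×-0.42262 + 0.83962×0.90631×0.95341 = -0.290249 + 0.725503 = 0.435254.
Inverse-square distance factor (a/d)² = 1.0016² = 1.003203.
Q̄ = (S_0/π) × 1.003203 × [bracket] = (2355/π) × 1.003203 × 0.435254 = 327.3 W/m².

Q̄ ≈ 327 W/m²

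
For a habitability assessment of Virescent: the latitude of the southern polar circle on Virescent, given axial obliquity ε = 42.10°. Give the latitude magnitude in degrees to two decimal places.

The polar circle is the lowest latitude that experiences at least one full rotation of continuous darkness at the northern-summer solstice; it lies at |φ| = 90° − ε = 90° − 42.10° = 47.90°.

47.90°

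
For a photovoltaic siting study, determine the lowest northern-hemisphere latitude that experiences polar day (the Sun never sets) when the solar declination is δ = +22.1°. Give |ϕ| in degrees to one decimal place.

|ϕ| = 67.9°

Polar day requires cos h₀ = −tan ϕ tan δ ≤ −1, i.e. tan ϕ tan δ ≥ 1.
The boundary is |tan ϕ| · |tan δ| = 1, so |ϕ| = 90° − |δ| = 90° − 22.1° = 67.9° in the northern hemisphere.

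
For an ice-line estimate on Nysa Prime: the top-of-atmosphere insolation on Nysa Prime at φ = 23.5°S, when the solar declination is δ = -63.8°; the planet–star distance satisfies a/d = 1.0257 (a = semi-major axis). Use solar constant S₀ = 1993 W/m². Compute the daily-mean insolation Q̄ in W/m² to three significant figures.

cos H₀ = −tan(-23.5°) tan(-63.800°) = -0.8837, H₀ = 2.6544 rad.
Bracket: H₀ sin φ sin δ + cos φ cos δ sin H₀ = 2.6544×-0.39875×-0.89726 + 0.91706×0.44151×0.46814 = 0.949698 + 0.189546 = 1.139244.
Inverse-square distance factor (a/d)² = 1.0257² = 1.052060.
Q̄ = (S₀/π) × 1.052060 × [bracket] = (1993/π) × 1.052060 × 1.139244 = 760.4 W/m².

Q̄ ≈ 760 W/m²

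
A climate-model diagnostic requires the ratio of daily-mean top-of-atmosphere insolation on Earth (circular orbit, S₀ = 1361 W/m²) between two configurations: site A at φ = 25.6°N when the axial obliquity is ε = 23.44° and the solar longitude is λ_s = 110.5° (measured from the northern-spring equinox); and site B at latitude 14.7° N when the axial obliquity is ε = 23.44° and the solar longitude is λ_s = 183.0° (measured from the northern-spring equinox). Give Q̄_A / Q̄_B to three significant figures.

Q̄_A / Q̄_B ≈ 1.15

— Configuration A (φ=+25.6°):
Solar declination: sin δ = sin ε · sin λ_s = sin 23.44° × sin 110.5° = 0.37260, so δ = +21.876°.
cos H₀ = −tan(+25.6°) tan(+21.876°) = -0.1924, H₀ = 1.7644 rad.
Bracket: H₀ sin φ sin δ + cos φ cos δ sin H₀ = 1.7644×0.43209×0.37260 + 0.90183×0.92799×0.98132 = 0.284063 + 0.821256 = 1.105319.
Q̄ = (S₀/π) × [bracket] = (1361/π) × 1.105319 = 478.85 W/m².
— Configuration B (φ=+14.7°):
Solar declination: sin δ = sin ε · sin λ_s = sin 23.44° × sin 183.0° = -0.02082, so δ = -1.193°.
cos H₀ = −tan(+14.7°) tan(-1.193°) = 0.0055, H₀ = 1.5653 rad.
Bracket: H₀ sin φ sin δ + cos φ cos δ sin H₀ = 1.5653×0.25376×-0.02082 + 0.96727×0.99978×0.99999 = -0.008270 + 0.967048 = 0.958778.
Q̄ = (S₀/π) × [bracket] = (1361/π) × 0.958778 = 415.36 W/m².
Ratio Q̄_A / Q̄_B = 478.85 / 415.36 = 1.153.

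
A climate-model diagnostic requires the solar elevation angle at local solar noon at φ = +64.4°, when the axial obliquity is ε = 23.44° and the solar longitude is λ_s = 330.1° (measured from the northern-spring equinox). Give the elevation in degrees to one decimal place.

14.2°

Solar declination: sin δ = sin ε · sin λ_s = sin 23.44° × sin 330.1° = -0.19829, so δ = -11.437°.
At local noon the hour angle is zero, so the zenith angle equals |φ − δ| = |+64.4° − (-11.437°)| = 75.837°.
Elevation = 90° − 75.837° = 14.2°.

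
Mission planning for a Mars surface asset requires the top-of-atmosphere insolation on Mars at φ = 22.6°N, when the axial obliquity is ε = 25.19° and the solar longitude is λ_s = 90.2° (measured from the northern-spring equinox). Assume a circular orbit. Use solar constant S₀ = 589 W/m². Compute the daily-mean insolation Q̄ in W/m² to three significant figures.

Solar declination: sin δ = sin ε · sin λ_s = sin 25.19° × sin 90.2° = 0.42562, so δ = +25.190°.
cos H₀ = −tan(+22.6°) tan(+25.190°) = -0.1958, H₀ = 1.7679 rad.
Bracket: H₀ sin φ sin δ + cos φ cos δ sin H₀ = 1.7679×0.38430×0.42562 + 0.92321×0.90490×0.98065 = 0.289168 + 0.819247 = 1.108415.
Q̄ = (S₀/π) × [bracket] = (589/π) × 1.108415 = 207.8 W/m².

Q̄ ≈ 208 W/m²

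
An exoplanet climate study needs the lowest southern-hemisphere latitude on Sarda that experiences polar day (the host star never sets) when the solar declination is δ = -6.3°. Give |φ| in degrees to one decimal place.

Polar day requires cos H₀ = −tan φ tan δ ≤ −1, i.e. tan φ tan δ ≥ 1.
The boundary is |tan φ| · |tan δ| = 1, so |φ| = 90° − |δ| = 90° − 6.3° = 83.7° in the southern hemisphere.

|φ| = 83.7°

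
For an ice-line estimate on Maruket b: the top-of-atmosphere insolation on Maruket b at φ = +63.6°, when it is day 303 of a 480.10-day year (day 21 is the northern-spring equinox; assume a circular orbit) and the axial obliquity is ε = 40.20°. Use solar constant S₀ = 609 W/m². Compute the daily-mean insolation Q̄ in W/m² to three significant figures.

Q̄ ≈ 11.5 W/m²

Solar longitude: λ_s = 360° × (303 − 21)/480.10 = 211.456°.
sin δ = sin 40.20° × sin 211.456° = -0.33683, so δ = -19.684°.
cos H₀ = −tan(+63.6°) tan(-19.684°) = 0.7206, H₀ = 0.7661 rad.
Bracket: H₀ sin φ sin δ + cos φ cos δ sin H₀ = 0.7661×0.89571×-0.33683 + 0.44464×0.94157×0.69330 = -0.231134 + 0.290257 = 0.059123.
Q̄ = (S₀/π) × [bracket] = (609/π) × 0.059123 = 11.46 W/m².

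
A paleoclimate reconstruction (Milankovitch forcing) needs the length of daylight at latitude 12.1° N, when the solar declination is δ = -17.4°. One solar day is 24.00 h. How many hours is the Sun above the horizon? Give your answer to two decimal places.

11.49 h

cos H₀ = −tan φ · tan δ = −tan(+12.1°) × tan(-17.400°) = 0.0672, so H₀ = 1.5036 rad = 86.15°.
Daylight = 2H₀/(2π) × 24.00 h = (1.5036/π) × 24.00 = 11.49 h.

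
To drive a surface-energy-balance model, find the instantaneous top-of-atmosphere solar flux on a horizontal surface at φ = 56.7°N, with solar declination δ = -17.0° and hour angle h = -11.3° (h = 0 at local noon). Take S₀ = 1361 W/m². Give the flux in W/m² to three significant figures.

368 W/m²

cos θ_z = sin φ sin δ + cos φ cos δ cos h = -0.244366 + 0.514855 = 0.270489.
Flux = S₀ · cos θ_z = 1361 × 0.270489 = 368.1 W/m².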